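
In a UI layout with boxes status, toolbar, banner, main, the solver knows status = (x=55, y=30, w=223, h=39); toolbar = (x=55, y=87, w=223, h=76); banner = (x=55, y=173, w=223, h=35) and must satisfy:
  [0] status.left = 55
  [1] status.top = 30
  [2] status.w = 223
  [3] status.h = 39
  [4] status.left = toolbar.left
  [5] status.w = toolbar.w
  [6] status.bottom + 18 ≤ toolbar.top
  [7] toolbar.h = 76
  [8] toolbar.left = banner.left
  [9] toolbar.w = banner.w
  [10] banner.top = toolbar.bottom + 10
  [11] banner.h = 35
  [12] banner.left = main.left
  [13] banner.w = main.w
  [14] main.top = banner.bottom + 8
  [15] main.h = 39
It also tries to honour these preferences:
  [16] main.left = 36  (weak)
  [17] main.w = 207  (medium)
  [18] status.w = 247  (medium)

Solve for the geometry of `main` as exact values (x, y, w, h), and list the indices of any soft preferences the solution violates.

main = (x=55, y=216, w=223, h=39)
violated soft preferences: 16, 17, 18

1. main.x = 55  [banner.left = main.left]
2. main.w = 223  [banner.w = main.w]
3. main.y = 216  [main.top = banner.bottom + 8]
4. main.h = 39  [main.h = 39]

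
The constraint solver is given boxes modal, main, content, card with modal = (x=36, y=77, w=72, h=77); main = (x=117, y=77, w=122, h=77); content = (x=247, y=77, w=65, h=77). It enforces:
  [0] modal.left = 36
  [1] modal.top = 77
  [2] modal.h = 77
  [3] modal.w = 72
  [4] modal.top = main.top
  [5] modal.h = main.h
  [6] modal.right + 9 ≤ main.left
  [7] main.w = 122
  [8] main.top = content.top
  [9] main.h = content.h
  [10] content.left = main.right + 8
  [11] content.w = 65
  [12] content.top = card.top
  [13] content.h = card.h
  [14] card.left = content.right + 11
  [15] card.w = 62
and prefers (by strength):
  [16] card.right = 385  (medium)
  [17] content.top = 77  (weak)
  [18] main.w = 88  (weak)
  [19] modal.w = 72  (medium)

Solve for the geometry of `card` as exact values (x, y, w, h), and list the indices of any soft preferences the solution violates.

1. card.y = 77  [content.top = card.top]
2. card.h = 77  [content.h = card.h]
3. card.x = 323  [card.left = content.right + 11]
4. card.w = 62  [card.w = 62]

card = (x=323, y=77, w=62, h=77)
violated soft preferences: 18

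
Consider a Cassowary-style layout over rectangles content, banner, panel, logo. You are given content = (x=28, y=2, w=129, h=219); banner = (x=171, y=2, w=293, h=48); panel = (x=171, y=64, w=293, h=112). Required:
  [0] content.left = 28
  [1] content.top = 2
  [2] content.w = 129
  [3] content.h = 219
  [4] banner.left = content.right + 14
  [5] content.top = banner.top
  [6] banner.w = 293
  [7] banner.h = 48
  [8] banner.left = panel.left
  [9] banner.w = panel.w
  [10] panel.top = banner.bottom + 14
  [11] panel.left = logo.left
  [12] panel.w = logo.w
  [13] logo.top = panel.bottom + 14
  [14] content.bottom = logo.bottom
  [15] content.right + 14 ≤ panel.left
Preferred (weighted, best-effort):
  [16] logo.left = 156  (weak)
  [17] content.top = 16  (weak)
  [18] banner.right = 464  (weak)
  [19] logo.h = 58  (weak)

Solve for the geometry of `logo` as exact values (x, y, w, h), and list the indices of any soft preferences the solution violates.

1. logo.x = 171  [panel.left = logo.left]
2. logo.w = 293  [panel.w = logo.w]
3. logo.y = 190  [logo.top = panel.bottom + 14]
4. logo.h = 31  [content.bottom = logo.bottom]

logo = (x=171, y=190, w=293, h=31)
violated soft preferences: 16, 17, 19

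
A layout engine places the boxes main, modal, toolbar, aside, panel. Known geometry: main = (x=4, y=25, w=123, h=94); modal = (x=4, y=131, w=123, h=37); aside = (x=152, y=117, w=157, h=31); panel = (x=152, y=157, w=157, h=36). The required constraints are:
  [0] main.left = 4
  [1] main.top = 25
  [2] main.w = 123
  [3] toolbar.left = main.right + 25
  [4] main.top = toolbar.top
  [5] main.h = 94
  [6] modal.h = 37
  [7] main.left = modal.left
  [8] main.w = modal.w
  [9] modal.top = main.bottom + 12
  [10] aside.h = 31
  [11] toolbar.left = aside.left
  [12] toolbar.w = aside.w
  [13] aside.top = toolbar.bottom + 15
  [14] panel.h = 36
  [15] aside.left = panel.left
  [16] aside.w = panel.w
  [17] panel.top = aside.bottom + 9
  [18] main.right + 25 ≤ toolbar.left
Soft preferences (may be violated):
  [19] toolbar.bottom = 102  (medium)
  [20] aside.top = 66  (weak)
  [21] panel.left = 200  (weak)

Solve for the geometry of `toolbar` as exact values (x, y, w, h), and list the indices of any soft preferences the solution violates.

1. toolbar.x = 152  [toolbar.left = main.right + 25]
2. toolbar.y = 25  [main.top = toolbar.top]
3. toolbar.w = 157  [toolbar.w = aside.w]
4. toolbar.h = 77  [aside.top = toolbar.bottom + 15]

toolbar = (x=152, y=25, w=157, h=77)
violated soft preferences: 20, 21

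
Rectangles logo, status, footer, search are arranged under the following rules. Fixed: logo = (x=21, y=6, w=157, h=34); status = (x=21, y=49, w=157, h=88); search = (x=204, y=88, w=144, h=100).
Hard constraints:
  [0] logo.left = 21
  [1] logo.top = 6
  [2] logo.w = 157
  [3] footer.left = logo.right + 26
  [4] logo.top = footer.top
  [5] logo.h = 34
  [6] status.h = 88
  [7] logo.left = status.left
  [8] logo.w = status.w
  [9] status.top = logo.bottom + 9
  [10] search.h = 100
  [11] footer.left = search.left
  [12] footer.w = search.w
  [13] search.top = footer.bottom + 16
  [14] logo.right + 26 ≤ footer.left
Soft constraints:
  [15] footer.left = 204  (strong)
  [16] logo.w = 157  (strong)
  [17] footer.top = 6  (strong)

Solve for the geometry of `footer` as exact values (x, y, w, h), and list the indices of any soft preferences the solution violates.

footer = (x=204, y=6, w=144, h=66)
violated soft preferences: none

1. footer.x = 204  [footer.left = logo.right + 26]
2. footer.y = 6  [logo.top = footer.top]
3. footer.w = 144  [footer.w = search.w]
4. footer.h = 66  [search.top = footer.bottom + 16]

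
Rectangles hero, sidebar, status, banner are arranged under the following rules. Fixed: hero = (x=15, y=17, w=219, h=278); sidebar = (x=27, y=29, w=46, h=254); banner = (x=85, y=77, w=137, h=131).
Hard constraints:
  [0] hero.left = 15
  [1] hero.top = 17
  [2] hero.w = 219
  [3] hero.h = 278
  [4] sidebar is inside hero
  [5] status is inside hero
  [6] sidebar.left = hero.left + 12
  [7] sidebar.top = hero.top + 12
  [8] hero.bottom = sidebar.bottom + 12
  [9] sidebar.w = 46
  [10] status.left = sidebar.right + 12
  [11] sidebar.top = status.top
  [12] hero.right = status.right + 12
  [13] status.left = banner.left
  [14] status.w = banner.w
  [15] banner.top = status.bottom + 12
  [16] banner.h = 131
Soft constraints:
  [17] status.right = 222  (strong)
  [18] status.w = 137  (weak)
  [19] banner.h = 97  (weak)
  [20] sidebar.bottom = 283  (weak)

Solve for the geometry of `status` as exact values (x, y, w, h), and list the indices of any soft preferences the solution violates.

status = (x=85, y=29, w=137, h=36)
violated soft preferences: 19

1. status.x = 85  [status.left = sidebar.right + 12]
2. status.y = 29  [sidebar.top = status.top]
3. status.w = 137  [hero.right = status.right + 12]
4. status.h = 36  [banner.top = status.bottom + 12]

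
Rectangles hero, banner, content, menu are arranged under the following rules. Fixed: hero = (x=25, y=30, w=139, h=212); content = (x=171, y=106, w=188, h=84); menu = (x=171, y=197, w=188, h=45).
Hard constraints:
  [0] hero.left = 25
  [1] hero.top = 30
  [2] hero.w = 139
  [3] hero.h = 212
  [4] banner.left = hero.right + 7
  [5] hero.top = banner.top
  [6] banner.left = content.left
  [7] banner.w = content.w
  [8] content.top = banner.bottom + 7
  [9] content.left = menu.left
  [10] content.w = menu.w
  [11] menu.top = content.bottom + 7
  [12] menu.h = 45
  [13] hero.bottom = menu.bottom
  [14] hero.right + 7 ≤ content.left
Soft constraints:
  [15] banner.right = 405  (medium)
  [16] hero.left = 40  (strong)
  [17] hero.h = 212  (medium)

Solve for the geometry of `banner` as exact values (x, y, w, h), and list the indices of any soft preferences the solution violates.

1. banner.x = 171  [banner.left = hero.right + 7]
2. banner.y = 30  [hero.top = banner.top]
3. banner.w = 188  [banner.w = content.w]
4. banner.h = 69  [content.top = banner.bottom + 7]

banner = (x=171, y=30, w=188, h=69)
violated soft preferences: 15, 16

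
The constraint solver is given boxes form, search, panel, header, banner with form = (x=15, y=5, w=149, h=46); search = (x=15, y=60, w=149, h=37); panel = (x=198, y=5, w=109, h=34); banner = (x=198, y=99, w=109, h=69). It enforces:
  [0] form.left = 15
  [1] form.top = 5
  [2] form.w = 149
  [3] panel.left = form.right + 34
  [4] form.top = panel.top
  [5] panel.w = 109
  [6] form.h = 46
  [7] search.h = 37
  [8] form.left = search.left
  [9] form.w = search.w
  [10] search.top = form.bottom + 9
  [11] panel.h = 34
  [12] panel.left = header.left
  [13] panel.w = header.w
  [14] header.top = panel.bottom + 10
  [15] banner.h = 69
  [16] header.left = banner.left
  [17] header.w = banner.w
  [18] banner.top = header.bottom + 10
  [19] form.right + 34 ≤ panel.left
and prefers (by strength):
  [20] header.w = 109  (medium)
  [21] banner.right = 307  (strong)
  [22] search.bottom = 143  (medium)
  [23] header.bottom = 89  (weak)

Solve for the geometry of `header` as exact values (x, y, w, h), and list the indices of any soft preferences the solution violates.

1. header.x = 198  [panel.left = header.left]
2. header.w = 109  [panel.w = header.w]
3. header.y = 49  [header.top = panel.bottom + 10]
4. header.h = 40  [banner.top = header.bottom + 10]

header = (x=198, y=49, w=109, h=40)
violated soft preferences: 22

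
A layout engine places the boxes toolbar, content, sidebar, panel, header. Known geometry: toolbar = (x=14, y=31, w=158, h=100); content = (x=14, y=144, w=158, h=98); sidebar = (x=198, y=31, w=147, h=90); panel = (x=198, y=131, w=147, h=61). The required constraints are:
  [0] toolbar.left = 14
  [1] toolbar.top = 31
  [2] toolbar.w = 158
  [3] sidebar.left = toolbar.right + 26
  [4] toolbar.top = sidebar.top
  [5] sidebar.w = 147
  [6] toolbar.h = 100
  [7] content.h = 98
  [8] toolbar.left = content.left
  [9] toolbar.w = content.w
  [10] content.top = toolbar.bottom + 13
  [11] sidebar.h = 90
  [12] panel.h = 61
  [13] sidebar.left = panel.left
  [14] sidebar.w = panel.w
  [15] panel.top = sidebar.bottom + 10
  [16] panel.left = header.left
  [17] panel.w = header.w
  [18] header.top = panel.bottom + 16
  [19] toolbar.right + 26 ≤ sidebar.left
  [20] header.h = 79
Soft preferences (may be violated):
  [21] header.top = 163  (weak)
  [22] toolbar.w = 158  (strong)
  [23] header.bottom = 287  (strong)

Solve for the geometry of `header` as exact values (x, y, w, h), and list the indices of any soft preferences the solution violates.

1. header.x = 198  [panel.left = header.left]
2. header.w = 147  [panel.w = header.w]
3. header.y = 208  [header.top = panel.bottom + 16]
4. header.h = 79  [header.h = 79]

header = (x=198, y=208, w=147, h=79)
violated soft preferences: 21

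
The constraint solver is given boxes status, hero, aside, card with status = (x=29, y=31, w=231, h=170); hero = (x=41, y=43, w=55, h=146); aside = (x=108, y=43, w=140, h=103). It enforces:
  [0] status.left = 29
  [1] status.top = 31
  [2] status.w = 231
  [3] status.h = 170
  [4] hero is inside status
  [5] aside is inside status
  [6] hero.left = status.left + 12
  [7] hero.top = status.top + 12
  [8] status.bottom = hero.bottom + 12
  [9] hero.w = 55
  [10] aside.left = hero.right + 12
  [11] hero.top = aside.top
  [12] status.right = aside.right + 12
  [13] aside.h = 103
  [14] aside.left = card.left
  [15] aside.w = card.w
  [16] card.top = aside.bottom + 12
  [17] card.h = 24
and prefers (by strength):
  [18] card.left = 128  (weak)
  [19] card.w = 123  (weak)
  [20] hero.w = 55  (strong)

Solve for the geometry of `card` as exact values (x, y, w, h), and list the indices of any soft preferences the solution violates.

card = (x=108, y=158, w=140, h=24)
violated soft preferences: 18, 19

1. card.x = 108  [aside.left = card.left]
2. card.w = 140  [aside.w = card.w]
3. card.y = 158  [card.top = aside.bottom + 12]
4. card.h = 24  [card.h = 24]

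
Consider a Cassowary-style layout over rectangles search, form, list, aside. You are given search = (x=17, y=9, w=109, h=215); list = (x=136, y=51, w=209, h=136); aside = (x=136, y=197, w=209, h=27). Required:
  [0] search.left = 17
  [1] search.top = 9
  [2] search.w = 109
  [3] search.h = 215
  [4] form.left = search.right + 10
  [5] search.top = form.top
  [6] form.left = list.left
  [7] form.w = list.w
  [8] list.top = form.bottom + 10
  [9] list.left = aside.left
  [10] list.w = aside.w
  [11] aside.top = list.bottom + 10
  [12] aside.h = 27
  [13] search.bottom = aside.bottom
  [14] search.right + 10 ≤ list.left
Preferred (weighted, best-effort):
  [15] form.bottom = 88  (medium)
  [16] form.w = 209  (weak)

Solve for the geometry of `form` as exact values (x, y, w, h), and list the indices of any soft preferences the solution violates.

1. form.x = 136  [form.left = search.right + 10]
2. form.y = 9  [search.top = form.top]
3. form.w = 209  [form.w = list.w]
4. form.h = 32  [list.top = form.bottom + 10]

form = (x=136, y=9, w=209, h=32)
violated soft preferences: 15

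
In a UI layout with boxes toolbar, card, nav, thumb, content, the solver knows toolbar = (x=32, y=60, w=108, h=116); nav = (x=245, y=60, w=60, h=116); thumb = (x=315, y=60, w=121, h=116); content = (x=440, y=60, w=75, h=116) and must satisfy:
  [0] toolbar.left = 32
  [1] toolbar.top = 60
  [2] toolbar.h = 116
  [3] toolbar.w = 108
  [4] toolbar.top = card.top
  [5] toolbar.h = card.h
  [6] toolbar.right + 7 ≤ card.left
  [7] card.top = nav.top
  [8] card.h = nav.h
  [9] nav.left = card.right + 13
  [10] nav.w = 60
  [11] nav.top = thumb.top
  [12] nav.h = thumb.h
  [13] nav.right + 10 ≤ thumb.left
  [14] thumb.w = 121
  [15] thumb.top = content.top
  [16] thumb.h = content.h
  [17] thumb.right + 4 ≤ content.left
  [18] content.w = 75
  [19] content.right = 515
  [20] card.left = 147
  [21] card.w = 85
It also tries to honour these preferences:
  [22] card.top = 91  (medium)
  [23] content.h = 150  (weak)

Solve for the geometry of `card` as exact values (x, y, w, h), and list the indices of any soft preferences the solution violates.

1. card.y = 60  [toolbar.top = card.top]
2. card.h = 116  [toolbar.h = card.h]
3. card.x = 147  [card.left = 147]
4. card.w = 85  [card.w = 85]

card = (x=147, y=60, w=85, h=116)
violated soft preferences: 22, 23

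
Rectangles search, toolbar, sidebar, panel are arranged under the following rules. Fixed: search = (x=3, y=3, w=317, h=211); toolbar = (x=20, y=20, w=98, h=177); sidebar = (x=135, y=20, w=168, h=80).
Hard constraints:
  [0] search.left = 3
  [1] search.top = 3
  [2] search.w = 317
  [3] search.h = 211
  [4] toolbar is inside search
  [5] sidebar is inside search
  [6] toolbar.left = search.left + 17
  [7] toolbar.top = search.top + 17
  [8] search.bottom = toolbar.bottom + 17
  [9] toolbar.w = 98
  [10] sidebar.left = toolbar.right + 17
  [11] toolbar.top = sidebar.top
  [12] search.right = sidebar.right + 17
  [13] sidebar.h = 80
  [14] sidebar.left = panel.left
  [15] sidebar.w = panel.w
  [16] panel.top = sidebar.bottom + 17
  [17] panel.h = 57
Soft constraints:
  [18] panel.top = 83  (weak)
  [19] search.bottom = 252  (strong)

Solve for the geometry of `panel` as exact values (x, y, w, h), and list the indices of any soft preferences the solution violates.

panel = (x=135, y=117, w=168, h=57)
violated soft preferences: 18, 19

1. panel.x = 135  [sidebar.left = panel.left]
2. panel.w = 168  [sidebar.w = panel.w]
3. panel.y = 117  [panel.top = sidebar.bottom + 17]
4. panel.h = 57  [panel.h = 57]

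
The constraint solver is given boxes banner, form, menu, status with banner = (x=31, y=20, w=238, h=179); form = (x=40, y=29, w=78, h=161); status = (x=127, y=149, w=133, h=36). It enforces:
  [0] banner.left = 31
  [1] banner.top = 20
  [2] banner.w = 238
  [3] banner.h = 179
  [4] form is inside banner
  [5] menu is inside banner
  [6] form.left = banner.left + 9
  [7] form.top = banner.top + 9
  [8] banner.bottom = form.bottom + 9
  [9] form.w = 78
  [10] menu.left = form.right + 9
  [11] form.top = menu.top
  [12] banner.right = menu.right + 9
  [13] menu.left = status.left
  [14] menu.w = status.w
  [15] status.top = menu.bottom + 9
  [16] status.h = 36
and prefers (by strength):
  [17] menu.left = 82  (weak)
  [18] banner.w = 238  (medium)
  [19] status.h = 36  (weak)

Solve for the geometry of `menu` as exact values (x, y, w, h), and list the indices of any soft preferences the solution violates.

1. menu.x = 127  [menu.left = form.right + 9]
2. menu.y = 29  [form.top = menu.top]
3. menu.w = 133  [banner.right = menu.right + 9]
4. menu.h = 111  [status.top = menu.bottom + 9]

menu = (x=127, y=29, w=133, h=111)
violated soft preferences: 17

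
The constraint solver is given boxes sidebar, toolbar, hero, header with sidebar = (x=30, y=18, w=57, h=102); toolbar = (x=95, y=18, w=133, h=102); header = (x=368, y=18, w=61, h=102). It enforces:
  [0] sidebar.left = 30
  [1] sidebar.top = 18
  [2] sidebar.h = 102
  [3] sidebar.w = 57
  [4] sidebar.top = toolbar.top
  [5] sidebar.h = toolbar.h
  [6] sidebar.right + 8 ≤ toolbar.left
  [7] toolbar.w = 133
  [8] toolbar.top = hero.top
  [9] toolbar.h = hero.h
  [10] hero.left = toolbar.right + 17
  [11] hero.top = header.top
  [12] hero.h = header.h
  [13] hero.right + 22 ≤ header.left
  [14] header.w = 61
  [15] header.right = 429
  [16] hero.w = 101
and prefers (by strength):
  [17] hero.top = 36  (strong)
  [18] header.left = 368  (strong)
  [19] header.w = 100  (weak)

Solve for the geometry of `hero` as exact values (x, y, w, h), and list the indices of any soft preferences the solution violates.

1. hero.y = 18  [toolbar.top = hero.top]
2. hero.h = 102  [toolbar.h = hero.h]
3. hero.x = 245  [hero.left = toolbar.right + 17]
4. hero.w = 101  [hero.w = 101]

hero = (x=245, y=18, w=101, h=102)
violated soft preferences: 17, 19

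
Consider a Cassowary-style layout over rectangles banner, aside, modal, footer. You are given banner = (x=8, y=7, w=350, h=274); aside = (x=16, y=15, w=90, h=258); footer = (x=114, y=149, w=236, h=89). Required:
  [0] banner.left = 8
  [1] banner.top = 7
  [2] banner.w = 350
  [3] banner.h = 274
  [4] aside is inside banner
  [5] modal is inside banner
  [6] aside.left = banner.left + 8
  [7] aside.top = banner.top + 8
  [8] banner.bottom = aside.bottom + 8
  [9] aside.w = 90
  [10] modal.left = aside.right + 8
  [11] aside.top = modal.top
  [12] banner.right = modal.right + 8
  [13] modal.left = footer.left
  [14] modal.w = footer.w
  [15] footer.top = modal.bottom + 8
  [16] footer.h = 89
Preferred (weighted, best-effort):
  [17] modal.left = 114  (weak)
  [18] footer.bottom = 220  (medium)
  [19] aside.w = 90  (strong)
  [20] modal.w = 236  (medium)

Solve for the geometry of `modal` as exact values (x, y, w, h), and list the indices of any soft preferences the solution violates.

1. modal.x = 114  [modal.left = aside.right + 8]
2. modal.y = 15  [aside.top = modal.top]
3. modal.w = 236  [banner.right = modal.right + 8]
4. modal.h = 126  [footer.top = modal.bottom + 8]

modal = (x=114, y=15, w=236, h=126)
violated soft preferences: 18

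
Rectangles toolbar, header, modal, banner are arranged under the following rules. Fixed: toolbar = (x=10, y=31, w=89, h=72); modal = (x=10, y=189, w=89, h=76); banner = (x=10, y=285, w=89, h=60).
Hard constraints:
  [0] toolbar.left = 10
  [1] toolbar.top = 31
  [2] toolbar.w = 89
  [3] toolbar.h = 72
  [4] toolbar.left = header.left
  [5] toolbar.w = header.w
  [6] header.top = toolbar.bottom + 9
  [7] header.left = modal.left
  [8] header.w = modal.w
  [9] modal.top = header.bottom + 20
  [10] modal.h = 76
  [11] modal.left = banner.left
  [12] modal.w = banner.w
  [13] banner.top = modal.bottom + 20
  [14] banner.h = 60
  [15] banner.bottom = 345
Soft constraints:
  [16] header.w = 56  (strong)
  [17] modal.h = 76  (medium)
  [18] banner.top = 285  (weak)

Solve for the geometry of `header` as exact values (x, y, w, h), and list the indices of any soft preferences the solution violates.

1. header.x = 10  [toolbar.left = header.left]
2. header.w = 89  [toolbar.w = header.w]
3. header.y = 112  [header.top = toolbar.bottom + 9]
4. header.h = 57  [modal.top = header.bottom + 20]

header = (x=10, y=112, w=89, h=57)
violated soft preferences: 16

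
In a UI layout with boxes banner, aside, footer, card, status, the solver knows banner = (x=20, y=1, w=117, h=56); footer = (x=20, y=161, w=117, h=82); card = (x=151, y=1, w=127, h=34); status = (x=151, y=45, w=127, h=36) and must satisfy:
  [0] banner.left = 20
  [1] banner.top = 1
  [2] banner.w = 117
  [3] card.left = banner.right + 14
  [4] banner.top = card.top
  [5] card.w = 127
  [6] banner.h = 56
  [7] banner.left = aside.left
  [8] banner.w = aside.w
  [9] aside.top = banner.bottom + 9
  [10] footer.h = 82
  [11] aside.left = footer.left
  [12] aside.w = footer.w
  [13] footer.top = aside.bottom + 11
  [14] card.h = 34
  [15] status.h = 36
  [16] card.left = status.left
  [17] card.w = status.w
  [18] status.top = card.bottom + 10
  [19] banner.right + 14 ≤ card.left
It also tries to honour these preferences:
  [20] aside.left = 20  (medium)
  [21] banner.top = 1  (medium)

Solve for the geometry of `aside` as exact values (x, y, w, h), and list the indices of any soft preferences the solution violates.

1. aside.x = 20  [banner.left = aside.left]
2. aside.w = 117  [banner.w = aside.w]
3. aside.y = 66  [aside.top = banner.bottom + 9]
4. aside.h = 84  [footer.top = aside.bottom + 11]

aside = (x=20, y=66, w=117, h=84)
violated soft preferences: none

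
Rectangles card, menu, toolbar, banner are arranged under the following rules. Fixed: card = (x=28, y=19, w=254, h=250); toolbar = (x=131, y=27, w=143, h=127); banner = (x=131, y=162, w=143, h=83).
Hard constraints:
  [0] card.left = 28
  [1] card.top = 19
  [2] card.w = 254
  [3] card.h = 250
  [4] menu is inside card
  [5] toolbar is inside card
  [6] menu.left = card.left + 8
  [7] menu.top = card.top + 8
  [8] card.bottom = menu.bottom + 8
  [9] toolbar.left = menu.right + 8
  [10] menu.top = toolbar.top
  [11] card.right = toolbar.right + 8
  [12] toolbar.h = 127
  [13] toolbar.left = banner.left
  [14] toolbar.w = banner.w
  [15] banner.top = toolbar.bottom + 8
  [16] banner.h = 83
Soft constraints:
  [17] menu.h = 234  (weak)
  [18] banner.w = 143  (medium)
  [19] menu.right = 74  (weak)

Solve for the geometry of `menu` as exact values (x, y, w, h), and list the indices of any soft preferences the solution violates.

menu = (x=36, y=27, w=87, h=234)
violated soft preferences: 19

1. menu.x = 36  [menu.left = card.left + 8]
2. menu.y = 27  [menu.top = card.top + 8]
3. menu.h = 234  [card.bottom = menu.bottom + 8]
4. menu.w = 87  [toolbar.left = menu.right + 8]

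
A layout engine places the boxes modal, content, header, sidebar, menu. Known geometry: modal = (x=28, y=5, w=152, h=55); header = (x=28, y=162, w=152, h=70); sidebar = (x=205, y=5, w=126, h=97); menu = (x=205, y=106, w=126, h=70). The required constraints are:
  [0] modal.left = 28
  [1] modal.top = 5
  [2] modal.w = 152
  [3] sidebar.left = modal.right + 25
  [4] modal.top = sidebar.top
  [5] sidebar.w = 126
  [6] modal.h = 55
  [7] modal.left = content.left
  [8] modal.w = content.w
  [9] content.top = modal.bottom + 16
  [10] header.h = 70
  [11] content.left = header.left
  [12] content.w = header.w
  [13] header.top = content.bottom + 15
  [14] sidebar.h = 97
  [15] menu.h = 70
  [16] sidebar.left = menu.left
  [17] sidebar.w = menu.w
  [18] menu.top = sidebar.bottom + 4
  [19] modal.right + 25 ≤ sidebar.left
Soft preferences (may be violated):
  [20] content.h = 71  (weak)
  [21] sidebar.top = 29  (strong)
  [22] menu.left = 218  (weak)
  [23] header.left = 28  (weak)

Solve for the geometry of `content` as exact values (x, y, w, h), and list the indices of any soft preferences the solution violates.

content = (x=28, y=76, w=152, h=71)
violated soft preferences: 21, 22

1. content.x = 28  [modal.left = content.left]
2. content.w = 152  [modal.w = content.w]
3. content.y = 76  [content.top = modal.bottom + 16]
4. content.h = 71  [header.top = content.bottom + 15]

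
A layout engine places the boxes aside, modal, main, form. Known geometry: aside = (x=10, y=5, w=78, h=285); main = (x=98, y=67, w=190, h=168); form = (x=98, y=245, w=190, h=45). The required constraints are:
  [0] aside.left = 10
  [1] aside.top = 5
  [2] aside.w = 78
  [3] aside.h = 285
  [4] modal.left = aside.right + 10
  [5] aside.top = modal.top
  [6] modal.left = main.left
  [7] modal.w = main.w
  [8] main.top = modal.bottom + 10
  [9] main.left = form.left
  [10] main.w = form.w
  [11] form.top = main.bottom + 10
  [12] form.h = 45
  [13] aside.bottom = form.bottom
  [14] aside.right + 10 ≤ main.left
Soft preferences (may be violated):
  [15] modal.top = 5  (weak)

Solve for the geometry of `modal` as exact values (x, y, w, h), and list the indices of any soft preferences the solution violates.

1. modal.x = 98  [modal.left = aside.right + 10]
2. modal.y = 5  [aside.top = modal.top]
3. modal.w = 190  [modal.w = main.w]
4. modal.h = 52  [main.top = modal.bottom + 10]

modal = (x=98, y=5, w=190, h=52)
violated soft preferences: none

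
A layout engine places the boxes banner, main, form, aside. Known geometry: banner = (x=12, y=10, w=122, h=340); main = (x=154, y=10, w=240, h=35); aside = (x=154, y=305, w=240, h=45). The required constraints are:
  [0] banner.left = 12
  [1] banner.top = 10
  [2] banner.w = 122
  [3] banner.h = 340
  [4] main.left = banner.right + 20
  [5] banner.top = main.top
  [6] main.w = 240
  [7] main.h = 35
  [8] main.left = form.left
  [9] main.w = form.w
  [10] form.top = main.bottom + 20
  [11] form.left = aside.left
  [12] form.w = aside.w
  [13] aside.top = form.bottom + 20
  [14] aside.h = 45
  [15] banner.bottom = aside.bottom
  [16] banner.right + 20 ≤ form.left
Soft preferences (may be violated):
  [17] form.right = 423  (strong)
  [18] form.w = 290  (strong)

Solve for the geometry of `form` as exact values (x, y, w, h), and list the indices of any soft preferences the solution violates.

1. form.x = 154  [main.left = form.left]
2. form.w = 240  [main.w = form.w]
3. form.y = 65  [form.top = main.bottom + 20]
4. form.h = 220  [aside.top = form.bottom + 20]

form = (x=154, y=65, w=240, h=220)
violated soft preferences: 17, 18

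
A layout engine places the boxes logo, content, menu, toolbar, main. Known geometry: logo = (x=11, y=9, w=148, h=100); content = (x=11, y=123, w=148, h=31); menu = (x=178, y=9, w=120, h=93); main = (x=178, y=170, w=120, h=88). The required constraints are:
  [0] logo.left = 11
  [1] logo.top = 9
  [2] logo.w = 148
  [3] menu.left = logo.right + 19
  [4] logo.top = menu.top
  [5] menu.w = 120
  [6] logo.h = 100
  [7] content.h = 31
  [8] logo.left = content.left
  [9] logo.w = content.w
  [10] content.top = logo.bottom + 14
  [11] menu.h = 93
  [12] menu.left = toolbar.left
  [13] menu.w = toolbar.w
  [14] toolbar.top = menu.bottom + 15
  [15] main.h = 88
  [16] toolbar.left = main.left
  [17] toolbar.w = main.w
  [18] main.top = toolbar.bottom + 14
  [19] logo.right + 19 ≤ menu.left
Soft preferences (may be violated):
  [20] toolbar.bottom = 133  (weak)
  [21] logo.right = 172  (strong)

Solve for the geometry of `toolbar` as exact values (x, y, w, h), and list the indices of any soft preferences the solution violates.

1. toolbar.x = 178  [menu.left = toolbar.left]
2. toolbar.w = 120  [menu.w = toolbar.w]
3. toolbar.y = 117  [toolbar.top = menu.bottom + 15]
4. toolbar.h = 39  [main.top = toolbar.bottom + 14]

toolbar = (x=178, y=117, w=120, h=39)
violated soft preferences: 20, 21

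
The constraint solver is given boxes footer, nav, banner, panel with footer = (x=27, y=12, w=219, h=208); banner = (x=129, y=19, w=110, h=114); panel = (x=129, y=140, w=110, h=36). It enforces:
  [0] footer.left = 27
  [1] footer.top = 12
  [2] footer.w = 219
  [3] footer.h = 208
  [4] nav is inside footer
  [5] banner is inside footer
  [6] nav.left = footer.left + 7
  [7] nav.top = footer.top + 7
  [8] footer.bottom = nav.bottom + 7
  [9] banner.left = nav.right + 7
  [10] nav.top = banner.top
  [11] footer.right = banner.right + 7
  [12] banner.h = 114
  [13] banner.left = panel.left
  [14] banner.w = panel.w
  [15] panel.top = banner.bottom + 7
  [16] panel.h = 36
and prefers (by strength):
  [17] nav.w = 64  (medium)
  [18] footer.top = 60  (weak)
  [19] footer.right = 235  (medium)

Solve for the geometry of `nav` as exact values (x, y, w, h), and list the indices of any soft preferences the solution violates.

nav = (x=34, y=19, w=88, h=194)
violated soft preferences: 17, 18, 19

1. nav.x = 34  [nav.left = footer.left + 7]
2. nav.y = 19  [nav.top = footer.top + 7]
3. nav.h = 194  [footer.bottom = nav.bottom + 7]
4. nav.w = 88  [banner.left = nav.right + 7]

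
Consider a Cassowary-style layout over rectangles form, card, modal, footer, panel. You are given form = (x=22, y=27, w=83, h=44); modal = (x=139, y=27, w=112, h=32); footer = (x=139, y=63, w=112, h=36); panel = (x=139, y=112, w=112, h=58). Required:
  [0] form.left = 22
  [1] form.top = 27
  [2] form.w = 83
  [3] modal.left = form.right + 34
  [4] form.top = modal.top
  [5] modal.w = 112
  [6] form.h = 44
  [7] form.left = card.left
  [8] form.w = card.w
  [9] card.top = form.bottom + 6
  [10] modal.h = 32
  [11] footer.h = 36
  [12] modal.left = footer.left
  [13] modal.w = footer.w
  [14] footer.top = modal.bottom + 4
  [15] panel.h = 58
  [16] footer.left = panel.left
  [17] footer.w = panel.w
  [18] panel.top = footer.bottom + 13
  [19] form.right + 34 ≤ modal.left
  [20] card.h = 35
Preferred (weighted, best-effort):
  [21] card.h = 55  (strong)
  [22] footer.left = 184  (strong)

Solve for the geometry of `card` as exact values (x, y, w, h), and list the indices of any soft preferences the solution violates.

1. card.x = 22  [form.left = card.left]
2. card.w = 83  [form.w = card.w]
3. card.y = 77  [card.top = form.bottom + 6]
4. card.h = 35  [card.h = 35]

card = (x=22, y=77, w=83, h=35)
violated soft preferences: 21, 22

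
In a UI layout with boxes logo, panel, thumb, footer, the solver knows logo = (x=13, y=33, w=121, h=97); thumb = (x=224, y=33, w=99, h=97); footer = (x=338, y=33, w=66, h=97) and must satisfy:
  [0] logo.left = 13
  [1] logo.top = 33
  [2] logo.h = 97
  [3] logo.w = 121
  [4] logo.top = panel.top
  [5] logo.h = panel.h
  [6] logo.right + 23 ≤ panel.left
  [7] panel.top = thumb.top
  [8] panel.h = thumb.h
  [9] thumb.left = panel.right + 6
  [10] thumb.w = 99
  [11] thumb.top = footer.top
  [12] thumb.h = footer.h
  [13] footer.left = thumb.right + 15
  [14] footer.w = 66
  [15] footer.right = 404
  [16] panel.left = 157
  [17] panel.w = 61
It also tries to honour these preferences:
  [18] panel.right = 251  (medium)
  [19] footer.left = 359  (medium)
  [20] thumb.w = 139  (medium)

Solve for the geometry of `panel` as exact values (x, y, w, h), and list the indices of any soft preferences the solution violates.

1. panel.y = 33  [logo.top = panel.top]
2. panel.h = 97  [logo.h = panel.h]
3. panel.x = 157  [panel.left = 157]
4. panel.w = 61  [panel.w = 61]

panel = (x=157, y=33, w=61, h=97)
violated soft preferences: 18, 19, 20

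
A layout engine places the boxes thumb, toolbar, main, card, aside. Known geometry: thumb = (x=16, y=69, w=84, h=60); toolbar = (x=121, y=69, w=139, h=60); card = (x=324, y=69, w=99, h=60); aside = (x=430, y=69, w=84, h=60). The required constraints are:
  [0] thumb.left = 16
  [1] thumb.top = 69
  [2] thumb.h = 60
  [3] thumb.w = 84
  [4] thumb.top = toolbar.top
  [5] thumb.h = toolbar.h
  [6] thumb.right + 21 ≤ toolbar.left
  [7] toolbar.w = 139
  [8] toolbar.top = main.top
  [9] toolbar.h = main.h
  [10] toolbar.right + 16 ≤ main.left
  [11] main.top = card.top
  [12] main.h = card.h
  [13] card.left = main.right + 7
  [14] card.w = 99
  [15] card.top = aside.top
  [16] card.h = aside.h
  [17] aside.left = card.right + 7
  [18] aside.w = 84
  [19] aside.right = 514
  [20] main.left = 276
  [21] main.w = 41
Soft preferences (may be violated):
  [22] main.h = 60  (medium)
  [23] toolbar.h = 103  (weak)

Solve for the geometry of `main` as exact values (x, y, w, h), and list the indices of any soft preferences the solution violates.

1. main.y = 69  [toolbar.top = main.top]
2. main.h = 60  [toolbar.h = main.h]
3. main.x = 276  [main.left = 276]
4. main.w = 41  [main.w = 41]

main = (x=276, y=69, w=41, h=60)
violated soft preferences: 23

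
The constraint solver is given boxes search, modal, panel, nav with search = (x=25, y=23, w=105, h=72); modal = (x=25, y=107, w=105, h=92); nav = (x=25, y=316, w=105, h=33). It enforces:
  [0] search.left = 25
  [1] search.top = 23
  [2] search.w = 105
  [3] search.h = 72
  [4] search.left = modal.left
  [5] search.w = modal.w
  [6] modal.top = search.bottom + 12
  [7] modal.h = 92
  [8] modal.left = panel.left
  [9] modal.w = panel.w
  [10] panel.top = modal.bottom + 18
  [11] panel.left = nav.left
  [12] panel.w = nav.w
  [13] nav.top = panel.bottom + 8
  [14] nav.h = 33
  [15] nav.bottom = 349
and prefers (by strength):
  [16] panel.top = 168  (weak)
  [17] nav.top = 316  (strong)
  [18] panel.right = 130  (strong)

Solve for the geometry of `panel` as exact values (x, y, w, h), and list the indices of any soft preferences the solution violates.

1. panel.x = 25  [modal.left = panel.left]
2. panel.w = 105  [modal.w = panel.w]
3. panel.y = 217  [panel.top = modal.bottom + 18]
4. panel.h = 91  [nav.top = panel.bottom + 8]

panel = (x=25, y=217, w=105, h=91)
violated soft preferences: 16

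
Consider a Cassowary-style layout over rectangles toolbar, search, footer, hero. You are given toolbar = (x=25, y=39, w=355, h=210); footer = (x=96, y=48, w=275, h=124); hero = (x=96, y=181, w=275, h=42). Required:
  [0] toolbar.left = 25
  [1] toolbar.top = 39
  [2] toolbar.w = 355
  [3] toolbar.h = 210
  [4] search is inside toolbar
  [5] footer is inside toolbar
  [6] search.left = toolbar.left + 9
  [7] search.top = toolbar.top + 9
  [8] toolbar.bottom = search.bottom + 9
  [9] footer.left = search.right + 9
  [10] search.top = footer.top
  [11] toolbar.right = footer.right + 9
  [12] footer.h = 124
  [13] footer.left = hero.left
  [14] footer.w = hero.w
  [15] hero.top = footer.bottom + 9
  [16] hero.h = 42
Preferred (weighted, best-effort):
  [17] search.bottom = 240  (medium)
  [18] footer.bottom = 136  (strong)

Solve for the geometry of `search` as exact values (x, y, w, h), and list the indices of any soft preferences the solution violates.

1. search.x = 34  [search.left = toolbar.left + 9]
2. search.y = 48  [search.top = toolbar.top + 9]
3. search.h = 192  [toolbar.bottom = search.bottom + 9]
4. search.w = 53  [footer.left = search.right + 9]

search = (x=34, y=48, w=53, h=192)
violated soft preferences: 18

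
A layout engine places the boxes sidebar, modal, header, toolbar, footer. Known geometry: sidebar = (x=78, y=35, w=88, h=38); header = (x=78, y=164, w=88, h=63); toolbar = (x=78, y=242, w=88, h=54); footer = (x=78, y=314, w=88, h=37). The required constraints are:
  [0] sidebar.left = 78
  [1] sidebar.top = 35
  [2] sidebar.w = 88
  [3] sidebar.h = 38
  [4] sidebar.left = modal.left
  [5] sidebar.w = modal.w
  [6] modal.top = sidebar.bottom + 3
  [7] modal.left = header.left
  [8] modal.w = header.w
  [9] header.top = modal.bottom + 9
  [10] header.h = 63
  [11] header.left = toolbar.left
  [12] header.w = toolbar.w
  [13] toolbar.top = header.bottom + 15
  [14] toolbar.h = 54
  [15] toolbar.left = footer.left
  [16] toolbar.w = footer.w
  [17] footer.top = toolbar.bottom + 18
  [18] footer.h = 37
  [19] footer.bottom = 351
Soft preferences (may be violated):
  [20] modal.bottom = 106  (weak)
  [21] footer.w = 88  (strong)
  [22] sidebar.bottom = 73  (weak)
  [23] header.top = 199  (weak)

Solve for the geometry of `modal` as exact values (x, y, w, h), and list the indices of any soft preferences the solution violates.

modal = (x=78, y=76, w=88, h=79)
violated soft preferences: 20, 23

1. modal.x = 78  [sidebar.left = modal.left]
2. modal.w = 88  [sidebar.w = modal.w]
3. modal.y = 76  [modal.top = sidebar.bottom + 3]
4. modal.h = 79  [header.top = modal.bottom + 9]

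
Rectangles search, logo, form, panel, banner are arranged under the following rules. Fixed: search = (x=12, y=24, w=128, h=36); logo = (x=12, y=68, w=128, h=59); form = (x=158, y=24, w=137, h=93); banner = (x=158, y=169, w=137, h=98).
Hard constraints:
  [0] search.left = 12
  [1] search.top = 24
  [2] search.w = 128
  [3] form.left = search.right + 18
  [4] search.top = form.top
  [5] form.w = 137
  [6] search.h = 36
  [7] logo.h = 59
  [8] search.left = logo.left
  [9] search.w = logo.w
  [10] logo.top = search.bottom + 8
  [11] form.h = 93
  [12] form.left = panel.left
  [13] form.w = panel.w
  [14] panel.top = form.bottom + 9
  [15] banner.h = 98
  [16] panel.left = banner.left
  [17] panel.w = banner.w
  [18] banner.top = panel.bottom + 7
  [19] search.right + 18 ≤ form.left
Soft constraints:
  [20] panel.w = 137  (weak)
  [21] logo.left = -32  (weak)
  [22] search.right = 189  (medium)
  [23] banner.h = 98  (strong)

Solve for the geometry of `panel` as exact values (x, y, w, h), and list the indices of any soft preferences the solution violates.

1. panel.x = 158  [form.left = panel.left]
2. panel.w = 137  [form.w = panel.w]
3. panel.y = 126  [panel.top = form.bottom + 9]
4. panel.h = 36  [banner.top = panel.bottom + 7]

panel = (x=158, y=126, w=137, h=36)
violated soft preferences: 21, 22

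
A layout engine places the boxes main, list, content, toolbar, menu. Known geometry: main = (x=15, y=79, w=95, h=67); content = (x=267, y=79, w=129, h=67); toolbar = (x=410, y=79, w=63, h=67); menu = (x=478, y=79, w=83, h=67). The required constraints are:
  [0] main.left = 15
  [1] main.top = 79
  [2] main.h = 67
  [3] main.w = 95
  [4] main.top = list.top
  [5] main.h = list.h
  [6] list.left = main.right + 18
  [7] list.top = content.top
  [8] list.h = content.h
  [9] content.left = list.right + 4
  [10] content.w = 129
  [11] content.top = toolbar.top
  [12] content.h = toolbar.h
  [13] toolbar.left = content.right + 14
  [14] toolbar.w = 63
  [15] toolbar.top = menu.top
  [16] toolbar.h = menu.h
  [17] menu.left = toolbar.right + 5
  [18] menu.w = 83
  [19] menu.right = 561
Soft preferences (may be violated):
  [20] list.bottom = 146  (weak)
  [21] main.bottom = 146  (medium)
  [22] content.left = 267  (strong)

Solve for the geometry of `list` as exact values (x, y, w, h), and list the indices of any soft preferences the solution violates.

list = (x=128, y=79, w=135, h=67)
violated soft preferences: none

1. list.y = 79  [main.top = list.top]
2. list.h = 67  [main.h = list.h]
3. list.x = 128  [list.left = main.right + 18]
4. list.w = 135  [content.left = list.right + 4]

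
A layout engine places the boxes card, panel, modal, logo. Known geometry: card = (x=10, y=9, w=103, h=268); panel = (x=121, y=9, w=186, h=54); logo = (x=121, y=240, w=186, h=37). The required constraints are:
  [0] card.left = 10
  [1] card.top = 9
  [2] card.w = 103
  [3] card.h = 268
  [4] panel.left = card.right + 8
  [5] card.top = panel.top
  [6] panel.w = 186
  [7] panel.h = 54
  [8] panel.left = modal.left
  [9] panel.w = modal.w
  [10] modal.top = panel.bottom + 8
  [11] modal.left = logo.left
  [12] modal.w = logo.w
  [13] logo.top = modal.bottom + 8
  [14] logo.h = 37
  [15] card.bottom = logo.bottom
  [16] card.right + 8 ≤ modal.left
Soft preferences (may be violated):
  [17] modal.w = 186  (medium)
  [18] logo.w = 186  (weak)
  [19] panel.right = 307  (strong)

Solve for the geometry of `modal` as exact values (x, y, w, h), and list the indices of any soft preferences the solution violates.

1. modal.x = 121  [panel.left = modal.left]
2. modal.w = 186  [panel.w = modal.w]
3. modal.y = 71  [modal.top = panel.bottom + 8]
4. modal.h = 161  [logo.top = modal.bottom + 8]

modal = (x=121, y=71, w=186, h=161)
violated soft preferences: none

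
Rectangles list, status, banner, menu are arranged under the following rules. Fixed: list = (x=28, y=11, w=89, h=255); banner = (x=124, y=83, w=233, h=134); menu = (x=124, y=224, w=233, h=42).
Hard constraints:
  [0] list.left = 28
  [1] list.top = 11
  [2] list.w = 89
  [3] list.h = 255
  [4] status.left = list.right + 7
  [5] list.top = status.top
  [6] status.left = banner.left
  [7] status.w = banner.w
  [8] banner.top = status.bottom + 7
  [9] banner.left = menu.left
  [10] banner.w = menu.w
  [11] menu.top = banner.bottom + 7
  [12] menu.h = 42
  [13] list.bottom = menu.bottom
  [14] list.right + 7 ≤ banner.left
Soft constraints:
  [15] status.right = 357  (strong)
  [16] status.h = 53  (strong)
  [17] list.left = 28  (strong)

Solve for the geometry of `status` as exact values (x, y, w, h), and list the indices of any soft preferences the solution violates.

1. status.x = 124  [status.left = list.right + 7]
2. status.y = 11  [list.top = status.top]
3. status.w = 233  [status.w = banner.w]
4. status.h = 65  [banner.top = status.bottom + 7]

status = (x=124, y=11, w=233, h=65)
violated soft preferences: 16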